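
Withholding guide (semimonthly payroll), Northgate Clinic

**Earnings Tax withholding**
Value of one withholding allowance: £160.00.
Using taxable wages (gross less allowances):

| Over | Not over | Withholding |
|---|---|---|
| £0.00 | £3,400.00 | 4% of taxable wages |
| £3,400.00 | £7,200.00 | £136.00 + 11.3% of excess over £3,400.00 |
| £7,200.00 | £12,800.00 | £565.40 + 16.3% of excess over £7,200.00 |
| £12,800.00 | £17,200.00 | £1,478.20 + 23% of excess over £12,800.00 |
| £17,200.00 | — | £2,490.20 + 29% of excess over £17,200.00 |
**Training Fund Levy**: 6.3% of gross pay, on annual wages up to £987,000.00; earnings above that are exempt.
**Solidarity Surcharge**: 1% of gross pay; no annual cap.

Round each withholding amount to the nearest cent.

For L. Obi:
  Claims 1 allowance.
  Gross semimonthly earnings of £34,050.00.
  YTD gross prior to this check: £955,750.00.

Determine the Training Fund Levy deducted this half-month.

£1,968.75

Training Fund Levy: cap £987,000.00 − YTD £955,750.00 = £31,250.00 subject; 6.3% × £31,250.00 = £1,968.75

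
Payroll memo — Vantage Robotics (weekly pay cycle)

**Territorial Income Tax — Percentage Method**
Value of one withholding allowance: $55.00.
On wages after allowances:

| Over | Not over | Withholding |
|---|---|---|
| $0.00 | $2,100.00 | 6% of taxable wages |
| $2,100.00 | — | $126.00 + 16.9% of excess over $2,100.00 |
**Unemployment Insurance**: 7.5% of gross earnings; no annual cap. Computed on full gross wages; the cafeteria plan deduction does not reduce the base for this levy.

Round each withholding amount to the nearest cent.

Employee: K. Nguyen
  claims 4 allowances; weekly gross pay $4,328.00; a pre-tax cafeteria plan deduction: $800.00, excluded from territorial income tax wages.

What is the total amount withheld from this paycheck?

Territorial Income Tax: taxable = $4,328.00 − $800.00 − 4×$55.00 = $3,308.00
  $126.00 + 16.9% × ($3,308.00 − $2,100.00) = $126.00 + 16.9% × $1,208.00 = $330.15
Unemployment Insurance: 7.5% × $4,328.00 = $324.60
Total: $330.15 + $324.60 = $654.75

$654.75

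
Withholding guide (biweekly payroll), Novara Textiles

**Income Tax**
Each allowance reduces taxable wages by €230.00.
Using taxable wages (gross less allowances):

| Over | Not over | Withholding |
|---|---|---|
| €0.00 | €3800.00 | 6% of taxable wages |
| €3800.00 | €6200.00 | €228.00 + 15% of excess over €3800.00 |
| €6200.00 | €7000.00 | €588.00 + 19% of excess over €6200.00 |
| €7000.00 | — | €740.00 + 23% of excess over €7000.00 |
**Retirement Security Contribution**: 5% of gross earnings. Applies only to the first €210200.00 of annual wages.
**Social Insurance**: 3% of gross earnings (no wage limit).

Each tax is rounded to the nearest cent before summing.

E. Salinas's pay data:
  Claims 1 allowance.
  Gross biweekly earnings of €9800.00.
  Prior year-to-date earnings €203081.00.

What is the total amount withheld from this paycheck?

€1981.05

Income Tax: taxable = €9800.00 − 1×€230.00 = €9570.00
  €740.00 + 23% × (€9570.00 − €7000.00) = €740.00 + 23% × €2570.00 = €1331.10
Retirement Security Contribution: cap €210200.00 − YTD €203081.00 = €7119.00 subject; 5% × €7119.00 = €355.95
Social Insurance: 3% × €9800.00 = €294.00
Total: €1331.10 + €355.95 + €294.00 = €1981.05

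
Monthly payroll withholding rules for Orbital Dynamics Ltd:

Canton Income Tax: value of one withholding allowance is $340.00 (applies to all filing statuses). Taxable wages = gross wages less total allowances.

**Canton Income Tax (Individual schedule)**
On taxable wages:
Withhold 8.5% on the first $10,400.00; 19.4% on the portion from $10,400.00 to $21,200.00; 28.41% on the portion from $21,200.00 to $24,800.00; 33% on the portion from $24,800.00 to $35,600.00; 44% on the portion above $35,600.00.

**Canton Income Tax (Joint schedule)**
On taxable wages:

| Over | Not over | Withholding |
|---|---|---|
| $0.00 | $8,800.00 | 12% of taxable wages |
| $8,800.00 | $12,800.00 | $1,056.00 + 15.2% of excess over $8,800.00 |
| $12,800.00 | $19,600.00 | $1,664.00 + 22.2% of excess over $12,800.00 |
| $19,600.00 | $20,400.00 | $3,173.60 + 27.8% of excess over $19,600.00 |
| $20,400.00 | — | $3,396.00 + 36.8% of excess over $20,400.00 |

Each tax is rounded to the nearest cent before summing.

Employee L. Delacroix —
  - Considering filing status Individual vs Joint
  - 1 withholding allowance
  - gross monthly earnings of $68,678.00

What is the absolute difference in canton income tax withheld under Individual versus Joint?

Canton Income Tax (Individual): taxable = $68,678.00 − 1×$340.00 = $68,338.00
  $7,565.96 + 44% × ($68,338.00 − $35,600.00) = $7,565.96 + 44% × $32,738.00 = $21,970.68
Canton Income Tax (Joint): taxable = $68,678.00 − 1×$340.00 = $68,338.00
  $3,396.00 + 36.8% × ($68,338.00 − $20,400.00) = $3,396.00 + 36.8% × $47,938.00 = $21,037.18
Difference: |$21,970.68 − $21,037.18| = $933.50 (higher under Individual)

$933.50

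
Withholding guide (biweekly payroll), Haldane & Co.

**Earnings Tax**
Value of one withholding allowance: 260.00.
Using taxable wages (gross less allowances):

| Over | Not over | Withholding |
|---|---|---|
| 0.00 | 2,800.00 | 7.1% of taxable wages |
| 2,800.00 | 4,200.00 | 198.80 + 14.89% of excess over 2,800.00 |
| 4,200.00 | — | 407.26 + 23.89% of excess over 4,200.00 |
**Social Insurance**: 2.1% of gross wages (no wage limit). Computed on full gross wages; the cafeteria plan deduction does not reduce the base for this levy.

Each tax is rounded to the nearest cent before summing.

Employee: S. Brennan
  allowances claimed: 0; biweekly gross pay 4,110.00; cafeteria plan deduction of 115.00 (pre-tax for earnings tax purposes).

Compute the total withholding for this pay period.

463.05

Earnings Tax: taxable = 4,110.00 − 115.00 = 3,995.00
  198.80 + 14.89% × (3,995.00 − 2,800.00) = 198.80 + 14.89% × 1,195.00 = 376.74
Social Insurance: 2.1% × 4,110.00 = 86.31
Total: 376.74 + 86.31 = 463.05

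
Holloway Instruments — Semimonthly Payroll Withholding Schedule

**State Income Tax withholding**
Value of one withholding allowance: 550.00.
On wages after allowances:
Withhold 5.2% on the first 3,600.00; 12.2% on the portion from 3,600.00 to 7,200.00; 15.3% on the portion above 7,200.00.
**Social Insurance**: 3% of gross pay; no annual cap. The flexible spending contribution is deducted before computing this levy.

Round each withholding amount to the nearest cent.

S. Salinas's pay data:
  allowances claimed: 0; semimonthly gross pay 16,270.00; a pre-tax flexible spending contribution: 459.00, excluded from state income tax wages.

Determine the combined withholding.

State Income Tax: taxable = 16,270.00 − 459.00 = 15,811.00
  626.40 + 15.3% × (15,811.00 − 7,200.00) = 626.40 + 15.3% × 8,611.00 = 1,943.88
Social Insurance: 3% × 15,811.00 = 474.33
Total: 1,943.88 + 474.33 = 2,418.21

2,418.21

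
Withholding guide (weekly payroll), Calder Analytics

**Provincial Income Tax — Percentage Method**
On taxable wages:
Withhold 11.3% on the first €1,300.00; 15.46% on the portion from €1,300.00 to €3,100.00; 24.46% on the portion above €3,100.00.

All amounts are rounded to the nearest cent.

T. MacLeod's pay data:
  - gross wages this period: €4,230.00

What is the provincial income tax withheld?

€701.58

Provincial Income Tax: taxable = €4,230.00
  €425.18 + 24.46% × (€4,230.00 − €3,100.00) = €425.18 + 24.46% × €1,130.00 = €701.58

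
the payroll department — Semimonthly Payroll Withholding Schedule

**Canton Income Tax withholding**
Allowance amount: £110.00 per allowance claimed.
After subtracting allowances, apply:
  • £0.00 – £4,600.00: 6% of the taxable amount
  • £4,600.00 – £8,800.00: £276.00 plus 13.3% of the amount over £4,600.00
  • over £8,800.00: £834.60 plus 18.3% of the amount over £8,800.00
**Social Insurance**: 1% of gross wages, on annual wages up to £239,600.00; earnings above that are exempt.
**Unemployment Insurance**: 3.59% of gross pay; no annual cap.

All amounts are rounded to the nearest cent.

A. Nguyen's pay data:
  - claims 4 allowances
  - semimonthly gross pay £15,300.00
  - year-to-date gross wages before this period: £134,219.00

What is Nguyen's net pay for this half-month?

Canton Income Tax: taxable = £15,300.00 − 4×£110.00 = £14,860.00
  £834.60 + 18.3% × (£14,860.00 − £8,800.00) = £834.60 + 18.3% × £6,060.00 = £1,943.58
Social Insurance: 1% × £15,300.00 = £153.00
Unemployment Insurance: 3.59% × £15,300.00 = £549.27
Total withheld: £1,943.58 + £153.00 + £549.27 = £2,645.85
Net pay: £15,300.00 − £2,645.85 = £12,654.15

£12,654.15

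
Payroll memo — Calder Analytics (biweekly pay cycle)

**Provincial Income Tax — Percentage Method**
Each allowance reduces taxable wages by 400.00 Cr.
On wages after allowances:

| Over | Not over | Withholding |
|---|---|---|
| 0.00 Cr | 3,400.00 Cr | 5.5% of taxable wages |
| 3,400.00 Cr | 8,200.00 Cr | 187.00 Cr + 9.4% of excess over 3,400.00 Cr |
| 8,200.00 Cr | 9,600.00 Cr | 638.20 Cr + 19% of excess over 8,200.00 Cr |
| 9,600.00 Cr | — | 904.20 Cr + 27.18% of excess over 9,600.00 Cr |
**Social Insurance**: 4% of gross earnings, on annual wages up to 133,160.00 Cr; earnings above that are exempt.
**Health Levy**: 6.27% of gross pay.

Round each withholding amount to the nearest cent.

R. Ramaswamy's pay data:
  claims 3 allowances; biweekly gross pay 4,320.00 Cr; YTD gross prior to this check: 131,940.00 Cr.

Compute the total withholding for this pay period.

Provincial Income Tax: taxable = 4,320.00 Cr − 3×400.00 Cr = 3,120.00 Cr
  5.5% × 3,120.00 Cr = 171.60 Cr
Social Insurance: cap 133,160.00 Cr − YTD 131,940.00 Cr = 1,220.00 Cr subject; 4% × 1,220.00 Cr = 48.80 Cr
Health Levy: 6.27% × 4,320.00 Cr = 270.86 Cr
Total: 171.60 Cr + 48.80 Cr + 270.86 Cr = 491.26 Cr

491.26 Cr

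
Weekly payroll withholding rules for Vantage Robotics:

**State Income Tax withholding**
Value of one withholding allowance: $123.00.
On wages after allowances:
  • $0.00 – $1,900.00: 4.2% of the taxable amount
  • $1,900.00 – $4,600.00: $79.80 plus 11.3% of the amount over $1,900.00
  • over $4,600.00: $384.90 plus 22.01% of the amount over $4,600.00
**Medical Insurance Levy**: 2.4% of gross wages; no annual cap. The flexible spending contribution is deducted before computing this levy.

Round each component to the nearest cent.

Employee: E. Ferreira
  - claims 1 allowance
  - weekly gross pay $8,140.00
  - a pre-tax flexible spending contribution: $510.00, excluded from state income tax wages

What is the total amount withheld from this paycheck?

$1,207.85

State Income Tax: taxable = $8,140.00 − $510.00 − 1×$123.00 = $7,507.00
  $384.90 + 22.01% × ($7,507.00 − $4,600.00) = $384.90 + 22.01% × $2,907.00 = $1,024.73
Medical Insurance Levy: 2.4% × $7,630.00 = $183.12
Total: $1,024.73 + $183.12 = $1,207.85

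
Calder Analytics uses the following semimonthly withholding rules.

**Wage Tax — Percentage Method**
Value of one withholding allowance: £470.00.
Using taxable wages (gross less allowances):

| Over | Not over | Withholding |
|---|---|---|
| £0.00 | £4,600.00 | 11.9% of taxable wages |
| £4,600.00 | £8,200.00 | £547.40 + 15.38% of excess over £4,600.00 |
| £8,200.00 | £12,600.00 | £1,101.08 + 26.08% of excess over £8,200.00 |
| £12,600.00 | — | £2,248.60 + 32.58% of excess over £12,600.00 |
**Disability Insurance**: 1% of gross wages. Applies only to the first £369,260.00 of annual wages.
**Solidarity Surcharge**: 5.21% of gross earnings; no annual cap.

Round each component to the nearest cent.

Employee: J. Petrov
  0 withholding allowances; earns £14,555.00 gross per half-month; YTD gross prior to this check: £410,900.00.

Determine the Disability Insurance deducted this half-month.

£0.00

Disability Insurance: YTD £410,900.00 ≥ cap £369,260.00 → £0.00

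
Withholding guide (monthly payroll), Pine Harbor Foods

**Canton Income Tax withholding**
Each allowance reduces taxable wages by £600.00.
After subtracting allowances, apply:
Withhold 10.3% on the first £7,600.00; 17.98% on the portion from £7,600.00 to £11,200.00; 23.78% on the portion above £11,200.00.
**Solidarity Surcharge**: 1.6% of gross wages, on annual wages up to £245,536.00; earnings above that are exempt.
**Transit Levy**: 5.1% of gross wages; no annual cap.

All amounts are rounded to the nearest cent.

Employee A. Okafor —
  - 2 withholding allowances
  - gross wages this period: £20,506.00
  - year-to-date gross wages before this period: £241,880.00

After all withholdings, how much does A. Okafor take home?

Canton Income Tax: taxable = £20,506.00 − 2×£600.00 = £19,306.00
  £1,430.08 + 23.78% × (£19,306.00 − £11,200.00) = £1,430.08 + 23.78% × £8,106.00 = £3,357.69
Solidarity Surcharge: cap £245,536.00 − YTD £241,880.00 = £3,656.00 subject; 1.6% × £3,656.00 = £58.50
Transit Levy: 5.1% × £20,506.00 = £1,045.81
Total withheld: £3,357.69 + £58.50 + £1,045.81 = £4,462.00
Net pay: £20,506.00 − £4,462.00 = £16,044.00

£16,044.00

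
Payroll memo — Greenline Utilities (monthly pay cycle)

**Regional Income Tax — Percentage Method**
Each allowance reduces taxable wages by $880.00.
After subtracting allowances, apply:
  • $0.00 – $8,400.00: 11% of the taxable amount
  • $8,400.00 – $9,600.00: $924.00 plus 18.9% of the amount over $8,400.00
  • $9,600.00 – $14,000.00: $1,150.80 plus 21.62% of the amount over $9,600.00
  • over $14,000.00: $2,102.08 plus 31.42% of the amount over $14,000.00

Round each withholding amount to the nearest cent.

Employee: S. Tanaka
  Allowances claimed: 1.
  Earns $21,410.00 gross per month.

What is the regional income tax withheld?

Regional Income Tax: taxable = $21,410.00 − 1×$880.00 = $20,530.00
  $2,102.08 + 31.42% × ($20,530.00 − $14,000.00) = $2,102.08 + 31.42% × $6,530.00 = $4,153.81

$4,153.81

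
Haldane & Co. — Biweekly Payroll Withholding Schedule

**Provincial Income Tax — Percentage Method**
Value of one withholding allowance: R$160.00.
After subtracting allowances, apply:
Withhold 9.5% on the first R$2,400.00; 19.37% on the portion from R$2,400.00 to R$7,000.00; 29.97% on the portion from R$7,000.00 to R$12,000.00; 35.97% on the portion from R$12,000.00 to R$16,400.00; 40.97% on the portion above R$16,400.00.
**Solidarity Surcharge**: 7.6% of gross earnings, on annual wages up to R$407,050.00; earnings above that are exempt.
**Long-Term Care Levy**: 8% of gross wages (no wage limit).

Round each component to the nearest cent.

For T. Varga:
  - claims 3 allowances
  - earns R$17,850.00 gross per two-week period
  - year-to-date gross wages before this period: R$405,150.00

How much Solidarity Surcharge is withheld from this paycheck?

R$144.40

Solidarity Surcharge: cap R$407,050.00 − YTD R$405,150.00 = R$1,900.00 subject; 7.6% × R$1,900.00 = R$144.40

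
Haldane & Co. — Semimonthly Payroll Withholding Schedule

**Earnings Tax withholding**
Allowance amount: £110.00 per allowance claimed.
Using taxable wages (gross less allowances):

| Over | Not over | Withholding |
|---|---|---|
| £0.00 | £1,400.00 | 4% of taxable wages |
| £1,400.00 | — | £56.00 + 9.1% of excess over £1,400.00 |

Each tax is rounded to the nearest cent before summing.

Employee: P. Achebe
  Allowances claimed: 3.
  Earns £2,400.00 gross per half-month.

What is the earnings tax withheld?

£116.97

Earnings Tax: taxable = £2,400.00 − 3×£110.00 = £2,070.00
  £56.00 + 9.1% × (£2,070.00 − £1,400.00) = £56.00 + 9.1% × £670.00 = £116.97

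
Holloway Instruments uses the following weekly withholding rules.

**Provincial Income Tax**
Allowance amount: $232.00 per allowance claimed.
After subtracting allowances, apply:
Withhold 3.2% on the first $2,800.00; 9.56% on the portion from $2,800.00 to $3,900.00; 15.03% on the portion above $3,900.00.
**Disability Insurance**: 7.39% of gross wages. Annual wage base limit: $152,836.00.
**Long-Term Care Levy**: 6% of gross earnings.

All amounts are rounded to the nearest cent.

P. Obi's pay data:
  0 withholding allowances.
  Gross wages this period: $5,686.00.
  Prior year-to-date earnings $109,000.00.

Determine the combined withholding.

$1,224.56

Provincial Income Tax: taxable = $5,686.00
  $194.76 + 15.03% × ($5,686.00 − $3,900.00) = $194.76 + 15.03% × $1,786.00 = $463.20
Disability Insurance: 7.39% × $5,686.00 = $420.20
Long-Term Care Levy: 6% × $5,686.00 = $341.16
Total: $463.20 + $420.20 + $341.16 = $1,224.56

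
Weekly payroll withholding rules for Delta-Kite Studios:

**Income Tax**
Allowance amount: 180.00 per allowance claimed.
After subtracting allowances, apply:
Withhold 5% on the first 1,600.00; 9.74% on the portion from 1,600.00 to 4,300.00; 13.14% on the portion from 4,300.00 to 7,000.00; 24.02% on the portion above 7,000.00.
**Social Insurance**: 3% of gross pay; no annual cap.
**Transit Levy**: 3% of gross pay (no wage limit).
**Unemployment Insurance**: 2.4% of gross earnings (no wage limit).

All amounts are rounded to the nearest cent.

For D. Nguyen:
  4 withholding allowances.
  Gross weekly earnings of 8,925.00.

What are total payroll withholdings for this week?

Income Tax: taxable = 8,925.00 − 4×180.00 = 8,205.00
  697.76 + 24.02% × (8,205.00 − 7,000.00) = 697.76 + 24.02% × 1,205.00 = 987.20
Social Insurance: 3% × 8,925.00 = 267.75
Transit Levy: 3% × 8,925.00 = 267.75
Unemployment Insurance: 2.4% × 8,925.00 = 214.20
Total: 987.20 + 267.75 + 267.75 + 214.20 = 1,736.90

1,736.90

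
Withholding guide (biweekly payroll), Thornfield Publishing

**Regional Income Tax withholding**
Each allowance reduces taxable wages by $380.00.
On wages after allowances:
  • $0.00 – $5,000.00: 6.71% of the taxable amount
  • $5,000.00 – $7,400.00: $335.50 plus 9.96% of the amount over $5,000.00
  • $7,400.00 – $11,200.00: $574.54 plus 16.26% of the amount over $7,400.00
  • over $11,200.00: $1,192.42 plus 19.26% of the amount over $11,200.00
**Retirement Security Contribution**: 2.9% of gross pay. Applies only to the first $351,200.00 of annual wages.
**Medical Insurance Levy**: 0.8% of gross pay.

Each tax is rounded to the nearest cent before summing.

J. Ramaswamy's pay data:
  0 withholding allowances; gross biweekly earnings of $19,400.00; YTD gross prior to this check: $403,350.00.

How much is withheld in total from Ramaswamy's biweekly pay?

Regional Income Tax: taxable = $19,400.00
  $1,192.42 + 19.26% × ($19,400.00 − $11,200.00) = $1,192.42 + 19.26% × $8,200.00 = $2,771.74
Retirement Security Contribution: YTD $403,350.00 ≥ cap $351,200.00 → $0.00
Medical Insurance Levy: 0.8% × $19,400.00 = $155.20
Total: $2,771.74 + $0.00 + $155.20 = $2,926.94

$2,926.94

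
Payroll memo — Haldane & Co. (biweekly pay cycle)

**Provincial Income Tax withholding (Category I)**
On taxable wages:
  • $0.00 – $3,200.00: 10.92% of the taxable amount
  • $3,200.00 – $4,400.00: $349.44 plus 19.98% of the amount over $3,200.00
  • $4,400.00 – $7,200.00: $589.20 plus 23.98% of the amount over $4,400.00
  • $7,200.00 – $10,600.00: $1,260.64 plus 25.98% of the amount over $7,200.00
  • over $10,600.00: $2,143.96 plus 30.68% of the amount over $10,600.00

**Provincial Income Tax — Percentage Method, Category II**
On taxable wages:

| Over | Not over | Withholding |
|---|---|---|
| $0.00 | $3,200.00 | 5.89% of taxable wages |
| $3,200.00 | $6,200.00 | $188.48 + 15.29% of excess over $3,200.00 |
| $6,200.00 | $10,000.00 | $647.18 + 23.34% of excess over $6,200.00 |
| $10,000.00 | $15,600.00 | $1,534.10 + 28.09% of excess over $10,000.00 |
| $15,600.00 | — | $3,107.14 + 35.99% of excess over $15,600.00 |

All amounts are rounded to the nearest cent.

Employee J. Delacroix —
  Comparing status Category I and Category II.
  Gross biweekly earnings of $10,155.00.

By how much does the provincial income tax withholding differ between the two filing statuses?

$450.71

Provincial Income Tax (Category I): taxable = $10,155.00
  $1,260.64 + 25.98% × ($10,155.00 − $7,200.00) = $1,260.64 + 25.98% × $2,955.00 = $2,028.35
Provincial Income Tax (Category II): taxable = $10,155.00
  $1,534.10 + 28.09% × ($10,155.00 − $10,000.00) = $1,534.10 + 28.09% × $155.00 = $1,577.64
Difference: |$2,028.35 − $1,577.64| = $450.71 (higher under Category I)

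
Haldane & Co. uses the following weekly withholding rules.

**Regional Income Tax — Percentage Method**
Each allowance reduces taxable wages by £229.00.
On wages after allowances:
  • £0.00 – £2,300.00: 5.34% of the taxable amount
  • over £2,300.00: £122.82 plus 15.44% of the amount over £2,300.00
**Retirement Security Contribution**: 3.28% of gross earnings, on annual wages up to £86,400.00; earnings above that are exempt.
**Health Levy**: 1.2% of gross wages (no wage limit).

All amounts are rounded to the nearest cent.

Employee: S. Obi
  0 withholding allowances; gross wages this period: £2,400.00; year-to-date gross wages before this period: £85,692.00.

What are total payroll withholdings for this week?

£190.28

Regional Income Tax: taxable = £2,400.00
  £122.82 + 15.44% × (£2,400.00 − £2,300.00) = £122.82 + 15.44% × £100.00 = £138.26
Retirement Security Contribution: cap £86,400.00 − YTD £85,692.00 = £708.00 subject; 3.28% × £708.00 = £23.22
Health Levy: 1.2% × £2,400.00 = £28.80
Total: £138.26 + £23.22 + £28.80 = £190.28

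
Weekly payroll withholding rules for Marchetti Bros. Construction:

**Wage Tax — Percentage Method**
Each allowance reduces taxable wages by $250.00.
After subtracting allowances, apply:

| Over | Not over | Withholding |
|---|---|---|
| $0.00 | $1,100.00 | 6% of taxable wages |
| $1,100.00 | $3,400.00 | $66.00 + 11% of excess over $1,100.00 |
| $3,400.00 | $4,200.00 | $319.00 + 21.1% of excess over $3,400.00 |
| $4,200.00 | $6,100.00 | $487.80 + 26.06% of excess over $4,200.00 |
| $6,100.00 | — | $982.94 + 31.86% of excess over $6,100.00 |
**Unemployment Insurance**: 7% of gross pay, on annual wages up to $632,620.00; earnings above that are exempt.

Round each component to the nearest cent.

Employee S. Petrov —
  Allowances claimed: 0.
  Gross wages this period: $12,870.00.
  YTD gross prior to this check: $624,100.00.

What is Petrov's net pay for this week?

Wage Tax: taxable = $12,870.00
  $982.94 + 31.86% × ($12,870.00 − $6,100.00) = $982.94 + 31.86% × $6,770.00 = $3,139.86
Unemployment Insurance: cap $632,620.00 − YTD $624,100.00 = $8,520.00 subject; 7% × $8,520.00 = $596.40
Total withheld: $3,139.86 + $596.40 = $3,736.26
Net pay: $12,870.00 − $3,736.26 = $9,133.74

$9,133.74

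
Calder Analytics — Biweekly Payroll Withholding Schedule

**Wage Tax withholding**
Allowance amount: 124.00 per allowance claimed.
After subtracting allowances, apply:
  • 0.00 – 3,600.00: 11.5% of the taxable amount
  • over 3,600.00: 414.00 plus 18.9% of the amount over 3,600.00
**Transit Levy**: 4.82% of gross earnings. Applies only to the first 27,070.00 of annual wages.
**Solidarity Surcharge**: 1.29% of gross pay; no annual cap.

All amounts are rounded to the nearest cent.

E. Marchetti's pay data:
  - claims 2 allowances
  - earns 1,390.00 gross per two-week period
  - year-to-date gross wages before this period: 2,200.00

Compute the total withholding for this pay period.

216.26

Wage Tax: taxable = 1,390.00 − 2×124.00 = 1,142.00
  11.5% × 1,142.00 = 131.33
Transit Levy: 4.82% × 1,390.00 = 67.00
Solidarity Surcharge: 1.29% × 1,390.00 = 17.93
Total: 131.33 + 67.00 + 17.93 = 216.26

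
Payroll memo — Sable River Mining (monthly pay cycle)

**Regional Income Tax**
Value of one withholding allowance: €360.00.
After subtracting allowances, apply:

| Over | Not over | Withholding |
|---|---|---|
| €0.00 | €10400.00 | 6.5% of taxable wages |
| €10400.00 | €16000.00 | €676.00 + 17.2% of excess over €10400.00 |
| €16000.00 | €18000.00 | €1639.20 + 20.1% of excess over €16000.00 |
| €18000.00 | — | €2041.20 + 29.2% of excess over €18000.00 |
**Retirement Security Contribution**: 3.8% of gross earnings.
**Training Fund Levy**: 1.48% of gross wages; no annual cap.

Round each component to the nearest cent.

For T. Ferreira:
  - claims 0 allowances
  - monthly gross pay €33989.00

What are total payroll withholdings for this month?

Regional Income Tax: taxable = €33989.00
  €2041.20 + 29.2% × (€33989.00 − €18000.00) = €2041.20 + 29.2% × €15989.00 = €6709.99
Retirement Security Contribution: 3.8% × €33989.00 = €1291.58
Training Fund Levy: 1.48% × €33989.00 = €503.04
Total: €6709.99 + €1291.58 + €503.04 = €8504.61

€8504.61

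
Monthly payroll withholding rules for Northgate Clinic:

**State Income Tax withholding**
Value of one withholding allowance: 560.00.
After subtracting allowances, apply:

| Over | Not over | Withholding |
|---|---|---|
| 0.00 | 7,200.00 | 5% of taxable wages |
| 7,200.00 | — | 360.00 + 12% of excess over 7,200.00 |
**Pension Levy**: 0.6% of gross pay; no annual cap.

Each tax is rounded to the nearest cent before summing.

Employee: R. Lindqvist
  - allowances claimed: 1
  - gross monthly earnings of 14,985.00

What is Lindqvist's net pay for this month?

State Income Tax: taxable = 14,985.00 − 1×560.00 = 14,425.00
  360.00 + 12% × (14,425.00 − 7,200.00) = 360.00 + 12% × 7,225.00 = 1,227.00
Pension Levy: 0.6% × 14,985.00 = 89.91
Total withheld: 1,227.00 + 89.91 = 1,316.91
Net pay: 14,985.00 − 1,316.91 = 13,668.09

13,668.09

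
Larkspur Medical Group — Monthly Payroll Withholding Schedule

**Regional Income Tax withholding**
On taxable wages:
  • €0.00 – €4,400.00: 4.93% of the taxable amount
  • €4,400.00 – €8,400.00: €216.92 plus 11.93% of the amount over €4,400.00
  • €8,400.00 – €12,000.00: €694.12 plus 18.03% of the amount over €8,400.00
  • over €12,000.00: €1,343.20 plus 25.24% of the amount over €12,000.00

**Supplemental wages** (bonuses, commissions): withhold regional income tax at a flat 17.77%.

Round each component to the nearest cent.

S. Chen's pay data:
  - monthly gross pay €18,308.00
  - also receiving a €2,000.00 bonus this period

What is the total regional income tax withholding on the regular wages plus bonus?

Regional Income Tax: taxable = €18,308.00
  €1,343.20 + 25.24% × (€18,308.00 − €12,000.00) = €1,343.20 + 25.24% × €6,308.00 = €2,935.34
Supplemental (17.77% flat on bonus): 17.77% × €2,000.00 = €355.40
Total regional income tax: €2,935.34 + €355.40 = €3,290.74

€3,290.74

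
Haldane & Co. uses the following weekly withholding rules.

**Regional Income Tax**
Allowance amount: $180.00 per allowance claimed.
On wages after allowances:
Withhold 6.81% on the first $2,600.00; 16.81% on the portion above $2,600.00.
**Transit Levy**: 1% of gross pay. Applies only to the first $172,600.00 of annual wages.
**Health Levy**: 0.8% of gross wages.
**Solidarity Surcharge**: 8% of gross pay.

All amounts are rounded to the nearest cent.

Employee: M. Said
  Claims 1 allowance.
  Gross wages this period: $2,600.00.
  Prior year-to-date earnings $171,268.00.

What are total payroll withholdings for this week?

$406.92

Regional Income Tax: taxable = $2,600.00 − 1×$180.00 = $2,420.00
  6.81% × $2,420.00 = $164.80
Transit Levy: cap $172,600.00 − YTD $171,268.00 = $1,332.00 subject; 1% × $1,332.00 = $13.32
Health Levy: 0.8% × $2,600.00 = $20.80
Solidarity Surcharge: 8% × $2,600.00 = $208.00
Total: $164.80 + $13.32 + $20.80 + $208.00 = $406.92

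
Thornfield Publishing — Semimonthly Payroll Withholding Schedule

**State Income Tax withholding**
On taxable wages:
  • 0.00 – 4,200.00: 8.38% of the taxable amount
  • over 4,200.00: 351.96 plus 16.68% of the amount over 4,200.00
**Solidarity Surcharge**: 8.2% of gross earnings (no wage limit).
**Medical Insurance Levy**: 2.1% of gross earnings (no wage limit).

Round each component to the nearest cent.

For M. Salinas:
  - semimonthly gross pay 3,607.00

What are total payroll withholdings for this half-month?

State Income Tax: taxable = 3,607.00
  8.38% × 3,607.00 = 302.27
Solidarity Surcharge: 8.2% × 3,607.00 = 295.77
Medical Insurance Levy: 2.1% × 3,607.00 = 75.75
Total: 302.27 + 295.77 + 75.75 = 673.79

673.79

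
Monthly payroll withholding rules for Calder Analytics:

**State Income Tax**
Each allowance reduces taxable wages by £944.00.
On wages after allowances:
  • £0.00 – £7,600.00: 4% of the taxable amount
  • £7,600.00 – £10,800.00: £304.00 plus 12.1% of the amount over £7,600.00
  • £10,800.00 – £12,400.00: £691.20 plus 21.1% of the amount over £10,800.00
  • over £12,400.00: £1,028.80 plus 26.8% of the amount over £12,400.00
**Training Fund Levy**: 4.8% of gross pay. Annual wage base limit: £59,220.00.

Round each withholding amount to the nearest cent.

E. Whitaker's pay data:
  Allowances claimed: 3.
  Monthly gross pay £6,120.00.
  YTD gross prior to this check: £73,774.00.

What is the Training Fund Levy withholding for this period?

£0.00

Training Fund Levy: YTD £73,774.00 ≥ cap £59,220.00 → £0.00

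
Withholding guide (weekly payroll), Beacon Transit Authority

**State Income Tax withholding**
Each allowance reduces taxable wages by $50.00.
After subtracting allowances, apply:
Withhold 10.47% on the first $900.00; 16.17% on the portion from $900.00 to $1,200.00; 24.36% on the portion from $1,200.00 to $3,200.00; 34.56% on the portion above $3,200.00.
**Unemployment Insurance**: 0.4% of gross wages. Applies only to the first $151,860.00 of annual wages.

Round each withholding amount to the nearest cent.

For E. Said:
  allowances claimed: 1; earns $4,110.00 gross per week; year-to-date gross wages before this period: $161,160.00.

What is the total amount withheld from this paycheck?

$927.16

State Income Tax: taxable = $4,110.00 − 1×$50.00 = $4,060.00
  $629.94 + 34.56% × ($4,060.00 − $3,200.00) = $629.94 + 34.56% × $860.00 = $927.16
Unemployment Insurance: YTD $161,160.00 ≥ cap $151,860.00 → $0.00
Total: $927.16 + $0.00 = $927.16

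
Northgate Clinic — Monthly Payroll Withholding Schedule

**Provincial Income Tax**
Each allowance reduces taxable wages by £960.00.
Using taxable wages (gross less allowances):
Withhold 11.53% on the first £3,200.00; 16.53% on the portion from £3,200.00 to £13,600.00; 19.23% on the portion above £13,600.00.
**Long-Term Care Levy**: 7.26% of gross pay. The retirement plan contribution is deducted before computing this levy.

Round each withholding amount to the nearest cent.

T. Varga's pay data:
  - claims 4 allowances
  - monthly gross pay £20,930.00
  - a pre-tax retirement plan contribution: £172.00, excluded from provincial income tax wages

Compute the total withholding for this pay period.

£4,233.16

Provincial Income Tax: taxable = £20,930.00 − £172.00 − 4×£960.00 = £16,918.00
  £2,088.08 + 19.23% × (£16,918.00 − £13,600.00) = £2,088.08 + 19.23% × £3,318.00 = £2,726.13
Long-Term Care Levy: 7.26% × £20,758.00 = £1,507.03
Total: £2,726.13 + £1,507.03 = £4,233.16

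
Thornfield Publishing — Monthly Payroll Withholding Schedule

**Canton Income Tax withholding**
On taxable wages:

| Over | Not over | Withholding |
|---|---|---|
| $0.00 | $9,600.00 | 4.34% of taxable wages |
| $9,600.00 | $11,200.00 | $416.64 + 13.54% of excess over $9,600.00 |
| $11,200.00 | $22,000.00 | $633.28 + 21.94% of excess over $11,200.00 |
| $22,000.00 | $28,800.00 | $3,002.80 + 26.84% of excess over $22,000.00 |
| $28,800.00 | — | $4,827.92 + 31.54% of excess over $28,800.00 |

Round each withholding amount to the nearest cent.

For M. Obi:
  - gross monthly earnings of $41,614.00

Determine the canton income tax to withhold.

$8,869.46

Canton Income Tax: taxable = $41,614.00
  $4,827.92 + 31.54% × ($41,614.00 − $28,800.00) = $4,827.92 + 31.54% × $12,814.00 = $8,869.46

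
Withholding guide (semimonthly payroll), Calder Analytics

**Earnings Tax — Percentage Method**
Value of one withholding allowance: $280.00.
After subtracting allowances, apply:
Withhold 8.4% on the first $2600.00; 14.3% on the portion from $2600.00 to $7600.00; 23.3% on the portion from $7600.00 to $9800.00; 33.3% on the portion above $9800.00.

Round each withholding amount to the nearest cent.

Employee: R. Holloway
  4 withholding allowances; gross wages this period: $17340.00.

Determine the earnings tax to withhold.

$3583.86

Earnings Tax: taxable = $17340.00 − 4×$280.00 = $16220.00
  $1446.00 + 33.3% × ($16220.00 − $9800.00) = $1446.00 + 33.3% × $6420.00 = $3583.86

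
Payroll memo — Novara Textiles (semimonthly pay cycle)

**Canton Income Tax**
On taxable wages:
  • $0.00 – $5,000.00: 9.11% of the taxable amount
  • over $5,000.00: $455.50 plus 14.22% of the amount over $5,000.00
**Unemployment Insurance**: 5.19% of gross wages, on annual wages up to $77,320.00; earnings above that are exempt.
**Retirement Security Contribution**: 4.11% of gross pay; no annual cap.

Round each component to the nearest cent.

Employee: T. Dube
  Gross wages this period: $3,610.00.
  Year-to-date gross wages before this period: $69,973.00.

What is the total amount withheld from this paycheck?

$664.60

Canton Income Tax: taxable = $3,610.00
  9.11% × $3,610.00 = $328.87
Unemployment Insurance: 5.19% × $3,610.00 = $187.36
Retirement Security Contribution: 4.11% × $3,610.00 = $148.37
Total: $328.87 + $187.36 + $148.37 = $664.60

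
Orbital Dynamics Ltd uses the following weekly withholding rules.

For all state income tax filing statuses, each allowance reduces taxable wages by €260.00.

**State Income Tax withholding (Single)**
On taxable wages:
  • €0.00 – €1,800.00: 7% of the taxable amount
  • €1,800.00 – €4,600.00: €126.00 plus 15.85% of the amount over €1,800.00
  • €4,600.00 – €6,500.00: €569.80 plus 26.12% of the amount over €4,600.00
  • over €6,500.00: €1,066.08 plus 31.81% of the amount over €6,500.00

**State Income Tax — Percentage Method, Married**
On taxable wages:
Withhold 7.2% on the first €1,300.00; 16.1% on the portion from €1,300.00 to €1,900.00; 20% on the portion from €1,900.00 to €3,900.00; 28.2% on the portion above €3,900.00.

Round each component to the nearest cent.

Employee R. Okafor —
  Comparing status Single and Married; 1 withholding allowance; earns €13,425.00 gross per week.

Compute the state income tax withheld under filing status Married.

State Income Tax (Married): taxable = €13,425.00 − 1×€260.00 = €13,165.00
  €590.20 + 28.2% × (€13,165.00 − €3,900.00) = €590.20 + 28.2% × €9,265.00 = €3,202.93

€3,202.93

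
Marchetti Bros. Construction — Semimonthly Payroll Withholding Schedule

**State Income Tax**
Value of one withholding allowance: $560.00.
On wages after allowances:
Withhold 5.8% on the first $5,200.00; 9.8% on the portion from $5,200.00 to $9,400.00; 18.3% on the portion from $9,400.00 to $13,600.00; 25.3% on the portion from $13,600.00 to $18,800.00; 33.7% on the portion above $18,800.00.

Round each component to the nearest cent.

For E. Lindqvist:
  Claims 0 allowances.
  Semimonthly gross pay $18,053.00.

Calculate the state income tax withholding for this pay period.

State Income Tax: taxable = $18,053.00
  $1,481.80 + 25.3% × ($18,053.00 − $13,600.00) = $1,481.80 + 25.3% × $4,453.00 = $2,608.41

$2,608.41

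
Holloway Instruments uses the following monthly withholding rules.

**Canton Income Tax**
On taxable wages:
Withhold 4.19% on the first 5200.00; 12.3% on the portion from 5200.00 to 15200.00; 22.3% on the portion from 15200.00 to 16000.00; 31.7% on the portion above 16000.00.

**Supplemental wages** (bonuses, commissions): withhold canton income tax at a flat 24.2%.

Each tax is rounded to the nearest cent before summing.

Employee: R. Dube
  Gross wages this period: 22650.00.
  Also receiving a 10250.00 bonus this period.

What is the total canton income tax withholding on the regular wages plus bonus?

6214.83

Canton Income Tax: taxable = 22650.00
  1626.28 + 31.7% × (22650.00 − 16000.00) = 1626.28 + 31.7% × 6650.00 = 3734.33
Supplemental (24.2% flat on bonus): 24.2% × 10250.00 = 2480.50
Total canton income tax: 3734.33 + 2480.50 = 6214.83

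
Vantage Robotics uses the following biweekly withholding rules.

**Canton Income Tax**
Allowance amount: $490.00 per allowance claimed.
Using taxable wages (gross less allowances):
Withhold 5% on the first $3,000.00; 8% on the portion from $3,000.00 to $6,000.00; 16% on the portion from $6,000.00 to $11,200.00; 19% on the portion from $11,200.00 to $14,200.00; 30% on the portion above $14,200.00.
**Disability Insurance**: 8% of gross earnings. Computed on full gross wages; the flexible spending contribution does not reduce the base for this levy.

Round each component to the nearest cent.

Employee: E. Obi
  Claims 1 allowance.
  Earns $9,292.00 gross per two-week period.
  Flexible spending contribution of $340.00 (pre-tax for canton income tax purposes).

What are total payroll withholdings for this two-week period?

Canton Income Tax: taxable = $9,292.00 − $340.00 − 1×$490.00 = $8,462.00
  $390.00 + 16% × ($8,462.00 − $6,000.00) = $390.00 + 16% × $2,462.00 = $783.92
Disability Insurance: 8% × $9,292.00 = $743.36
Total: $783.92 + $743.36 = $1,527.28

$1,527.28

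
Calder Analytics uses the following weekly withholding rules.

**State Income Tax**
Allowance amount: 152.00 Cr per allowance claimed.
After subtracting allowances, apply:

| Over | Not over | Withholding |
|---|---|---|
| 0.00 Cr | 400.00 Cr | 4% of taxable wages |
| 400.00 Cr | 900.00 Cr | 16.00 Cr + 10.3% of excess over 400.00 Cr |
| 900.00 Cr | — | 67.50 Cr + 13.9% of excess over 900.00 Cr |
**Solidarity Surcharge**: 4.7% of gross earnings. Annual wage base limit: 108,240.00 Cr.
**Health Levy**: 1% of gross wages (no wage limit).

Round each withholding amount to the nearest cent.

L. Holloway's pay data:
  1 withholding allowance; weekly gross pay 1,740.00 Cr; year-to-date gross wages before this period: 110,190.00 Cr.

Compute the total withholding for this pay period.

State Income Tax: taxable = 1,740.00 Cr − 1×152.00 Cr = 1,588.00 Cr
  67.50 Cr + 13.9% × (1,588.00 Cr − 900.00 Cr) = 67.50 Cr + 13.9% × 688.00 Cr = 163.13 Cr
Solidarity Surcharge: YTD 110,190.00 Cr ≥ cap 108,240.00 Cr → 0.00 Cr
Health Levy: 1% × 1,740.00 Cr = 17.40 Cr
Total: 163.13 Cr + 0.00 Cr + 17.40 Cr = 180.53 Cr

180.53 Cr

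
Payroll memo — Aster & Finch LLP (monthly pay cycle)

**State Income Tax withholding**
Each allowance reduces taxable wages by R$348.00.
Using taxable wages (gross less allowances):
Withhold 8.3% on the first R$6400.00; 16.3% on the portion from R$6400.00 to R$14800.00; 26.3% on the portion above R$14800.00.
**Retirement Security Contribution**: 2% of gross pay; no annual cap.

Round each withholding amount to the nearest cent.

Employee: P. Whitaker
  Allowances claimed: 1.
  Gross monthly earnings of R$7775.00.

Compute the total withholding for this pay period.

State Income Tax: taxable = R$7775.00 − 1×R$348.00 = R$7427.00
  R$531.20 + 16.3% × (R$7427.00 − R$6400.00) = R$531.20 + 16.3% × R$1027.00 = R$698.60
Retirement Security Contribution: 2% × R$7775.00 = R$155.50
Total: R$698.60 + R$155.50 = R$854.10

R$854.10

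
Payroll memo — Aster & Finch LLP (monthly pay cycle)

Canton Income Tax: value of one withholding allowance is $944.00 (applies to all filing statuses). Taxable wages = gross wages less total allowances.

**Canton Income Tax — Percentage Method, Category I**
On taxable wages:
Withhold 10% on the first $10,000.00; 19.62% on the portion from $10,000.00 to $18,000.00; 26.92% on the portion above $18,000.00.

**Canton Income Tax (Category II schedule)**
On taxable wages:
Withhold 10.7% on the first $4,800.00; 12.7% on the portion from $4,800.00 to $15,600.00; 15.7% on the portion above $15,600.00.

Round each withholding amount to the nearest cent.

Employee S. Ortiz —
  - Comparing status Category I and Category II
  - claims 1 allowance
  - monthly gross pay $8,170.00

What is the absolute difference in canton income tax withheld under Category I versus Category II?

Canton Income Tax (Category I): taxable = $8,170.00 − 1×$944.00 = $7,226.00
  10% × $7,226.00 = $722.60
Canton Income Tax (Category II): taxable = $8,170.00 − 1×$944.00 = $7,226.00
  $513.60 + 12.7% × ($7,226.00 − $4,800.00) = $513.60 + 12.7% × $2,426.00 = $821.70
Difference: |$722.60 − $821.70| = $99.10 (higher under Category II)

$99.10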